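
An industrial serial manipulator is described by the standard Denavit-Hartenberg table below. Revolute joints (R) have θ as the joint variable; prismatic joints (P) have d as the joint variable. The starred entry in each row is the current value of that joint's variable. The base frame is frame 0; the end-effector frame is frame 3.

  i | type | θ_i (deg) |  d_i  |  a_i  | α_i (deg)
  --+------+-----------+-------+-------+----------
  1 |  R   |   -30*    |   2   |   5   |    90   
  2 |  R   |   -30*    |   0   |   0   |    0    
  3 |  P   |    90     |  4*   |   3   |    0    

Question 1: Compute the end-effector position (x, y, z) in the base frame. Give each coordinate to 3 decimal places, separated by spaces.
after link 1: o_1 = (4.3301, -2.5000, 2.0000)
after link 2: o_2 = (4.3301, -2.5000, 2.0000)
after link 3: o_3 = (3.6292, -6.7141, 4.5981)

3.629 -6.714 4.598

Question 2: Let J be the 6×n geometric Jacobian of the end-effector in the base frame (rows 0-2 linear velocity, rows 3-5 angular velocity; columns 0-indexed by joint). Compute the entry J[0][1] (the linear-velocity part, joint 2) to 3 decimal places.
axis z_1 = (-0.5000,-0.8660,0.0000); lever o_n−o_1 = (-0.7010,-4.2141,2.5981)
cross product → J_v[:, 1] = (-2.2500,1.2990,1.5000)
J_ω[:, 1] = z_1
entry J[0][1] = -2.2500

-2.250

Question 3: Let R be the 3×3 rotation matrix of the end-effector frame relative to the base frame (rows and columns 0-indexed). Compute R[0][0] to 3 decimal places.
End-effector x-axis (col 0 of R) = (0.4330,-0.2500,0.8660)
R[0][0] = 0.4330

0.433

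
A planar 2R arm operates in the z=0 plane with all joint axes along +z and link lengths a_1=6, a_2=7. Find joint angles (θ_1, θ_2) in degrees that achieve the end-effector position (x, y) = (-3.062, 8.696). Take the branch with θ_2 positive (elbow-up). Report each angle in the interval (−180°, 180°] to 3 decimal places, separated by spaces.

59.998 90.003

cos θ_2 = (84.9963−6²−7²)/(2·6·7) = -0.0000; θ_2 = 90.0026° (elbow-up)
β = atan2(8.6960,-3.0620) = 109.3980°; ψ = atan2(7.0000,5.9997) = 49.4002°
θ_1 = β − ψ = 59.9978°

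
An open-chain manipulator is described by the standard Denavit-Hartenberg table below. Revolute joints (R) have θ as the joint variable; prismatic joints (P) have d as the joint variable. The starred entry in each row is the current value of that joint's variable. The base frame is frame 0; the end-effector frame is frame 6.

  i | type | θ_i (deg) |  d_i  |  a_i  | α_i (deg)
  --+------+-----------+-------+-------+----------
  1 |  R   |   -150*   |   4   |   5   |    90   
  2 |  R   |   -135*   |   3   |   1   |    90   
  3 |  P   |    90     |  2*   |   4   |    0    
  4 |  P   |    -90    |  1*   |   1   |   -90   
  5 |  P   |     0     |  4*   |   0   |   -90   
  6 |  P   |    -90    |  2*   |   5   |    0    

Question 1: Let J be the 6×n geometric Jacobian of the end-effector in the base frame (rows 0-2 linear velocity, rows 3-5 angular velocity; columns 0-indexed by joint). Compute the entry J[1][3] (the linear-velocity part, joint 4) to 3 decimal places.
0.354

prismatic axis z_3 = (0.6124,0.3536,0.7071)
J_v[:, 3] = z_3; J_ω[:, 3] = (0,0,0)
entry J[1][3] = 0.3536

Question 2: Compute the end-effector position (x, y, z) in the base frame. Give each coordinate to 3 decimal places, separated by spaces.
-10.493 12.417 3.293

after link 1: o_1 = (-4.3301, -2.5000, 4.0000)
after link 2: o_2 = (-5.2178, 0.4516, 3.2929)
after link 3: o_3 = (-5.9930, 4.6228, 4.7071)
after link 4: o_4 = (-4.7683, 5.3299, 4.7071)
after link 5: o_5 = (-6.7683, 8.7940, 4.7071)
after link 6: o_6 = (-10.4930, 12.4171, 3.2929)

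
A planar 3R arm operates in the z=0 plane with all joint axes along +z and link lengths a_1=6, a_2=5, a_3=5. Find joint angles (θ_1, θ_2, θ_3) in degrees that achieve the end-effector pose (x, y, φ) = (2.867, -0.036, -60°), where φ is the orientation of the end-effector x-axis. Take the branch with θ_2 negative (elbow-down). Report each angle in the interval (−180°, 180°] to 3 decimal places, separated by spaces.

140.236 -134.999 -65.237

wrist centre = target − a_3·(cos φ, sin φ) = (0.3670, 4.2941)
cos θ_2 = (18.5742−6²−5²)/(2·6·5) = -0.7071; θ_2 = -134.9992° (elbow-down)
β = atan2(4.2941,0.3670) = 85.1151°; ψ = atan2(-3.5356,2.4645) = -55.1212°
θ_1 = β − ψ = 140.2362°
θ_3 = φ − θ_1 − θ_2 = -65.2371° (wrapped to (-180°,180°])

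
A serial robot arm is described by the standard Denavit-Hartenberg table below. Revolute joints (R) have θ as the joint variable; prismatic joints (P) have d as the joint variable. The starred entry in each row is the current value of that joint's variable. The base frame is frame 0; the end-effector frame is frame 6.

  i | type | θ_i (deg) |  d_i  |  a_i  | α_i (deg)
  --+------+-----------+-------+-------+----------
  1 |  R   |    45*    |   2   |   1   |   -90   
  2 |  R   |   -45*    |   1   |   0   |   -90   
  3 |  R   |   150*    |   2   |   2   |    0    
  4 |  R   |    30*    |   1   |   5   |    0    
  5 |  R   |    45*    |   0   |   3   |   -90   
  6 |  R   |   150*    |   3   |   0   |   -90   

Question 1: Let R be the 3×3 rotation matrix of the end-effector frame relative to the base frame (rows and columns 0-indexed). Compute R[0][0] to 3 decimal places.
End-effector x-axis (col 0 of R) = (0.4892,-0.3768,0.7866)
R[0][0] = 0.4892

0.489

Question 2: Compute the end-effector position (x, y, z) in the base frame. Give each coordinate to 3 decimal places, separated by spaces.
after link 1: o_1 = (0.7071, 0.7071, 2.0000)
after link 2: o_2 = (0.0000, 1.4142, 2.0000)
after link 3: o_3 = (0.8411, 0.8411, -0.6390)
after link 4: o_4 = (-1.1589, -1.1589, -4.8816)
after link 5: o_5 = (-3.7196, -0.7196, -6.3816)
after link 6: o_6 = (-4.1589, 1.8411, -4.8816)

-4.159 1.841 -4.882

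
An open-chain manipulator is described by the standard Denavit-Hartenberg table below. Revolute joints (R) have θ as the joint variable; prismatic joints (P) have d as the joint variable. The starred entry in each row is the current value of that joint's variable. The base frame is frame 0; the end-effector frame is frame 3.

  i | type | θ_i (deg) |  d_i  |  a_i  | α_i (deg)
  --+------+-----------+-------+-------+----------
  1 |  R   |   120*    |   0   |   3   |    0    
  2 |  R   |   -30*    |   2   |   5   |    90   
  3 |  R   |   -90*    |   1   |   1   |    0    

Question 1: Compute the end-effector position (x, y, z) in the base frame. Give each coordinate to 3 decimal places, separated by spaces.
-0.500 7.598 1.000

after link 1: o_1 = (-1.5000, 2.5981, 0.0000)
after link 2: o_2 = (-1.5000, 7.5981, 2.0000)
after link 3: o_3 = (-0.5000, 7.5981, 1.0000)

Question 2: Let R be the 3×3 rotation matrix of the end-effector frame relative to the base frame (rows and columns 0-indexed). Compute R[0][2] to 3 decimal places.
End-effector z-axis (col 2 of R) = (1.0000,-0.0000,0.0000)
R[0][2] = 1.0000

1.000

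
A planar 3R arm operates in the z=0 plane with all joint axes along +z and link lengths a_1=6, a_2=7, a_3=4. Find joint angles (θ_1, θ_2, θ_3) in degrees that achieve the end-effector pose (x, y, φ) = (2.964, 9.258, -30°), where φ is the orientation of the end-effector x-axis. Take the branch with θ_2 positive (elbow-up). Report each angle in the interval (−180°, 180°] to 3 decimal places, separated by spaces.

59.997 60.006 -150.003

wrist centre = target − a_3·(cos φ, sin φ) = (-0.5001, 11.2580)
cos θ_2 = (126.9927−6²−7²)/(2·6·7) = 0.4999; θ_2 = 60.0058° (elbow-up)
β = atan2(11.2580,-0.5001) = 92.5435°; ψ = atan2(6.0625,9.4994) = 32.5461°
θ_1 = β − ψ = 59.9974°
θ_3 = φ − θ_1 − θ_2 = -150.0032° (wrapped to (-180°,180°])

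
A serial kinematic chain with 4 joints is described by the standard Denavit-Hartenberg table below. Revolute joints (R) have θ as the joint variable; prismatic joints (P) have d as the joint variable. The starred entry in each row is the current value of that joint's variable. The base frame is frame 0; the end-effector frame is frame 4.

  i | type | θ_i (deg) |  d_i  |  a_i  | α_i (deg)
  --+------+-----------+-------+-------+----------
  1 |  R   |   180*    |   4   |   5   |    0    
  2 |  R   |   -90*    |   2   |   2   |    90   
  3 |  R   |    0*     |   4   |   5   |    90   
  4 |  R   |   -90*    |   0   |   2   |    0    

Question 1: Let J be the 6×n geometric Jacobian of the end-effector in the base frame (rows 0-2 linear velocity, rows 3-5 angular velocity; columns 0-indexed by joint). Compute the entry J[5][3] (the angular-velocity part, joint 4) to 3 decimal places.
axis z_3 = (0.0000,-0.0000,-1.0000); lever o_n−o_3 = (-2.0000,0.0000,0.0000)
cross product → J_v[:, 3] = (0.0000,2.0000,-0.0000)
J_ω[:, 3] = z_3
entry J[5][3] = -1.0000

-1.000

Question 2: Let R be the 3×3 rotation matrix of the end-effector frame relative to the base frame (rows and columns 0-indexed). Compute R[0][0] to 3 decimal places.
-1.000

End-effector x-axis (col 0 of R) = (-1.0000,0.0000,-0.0000)
R[0][0] = -1.0000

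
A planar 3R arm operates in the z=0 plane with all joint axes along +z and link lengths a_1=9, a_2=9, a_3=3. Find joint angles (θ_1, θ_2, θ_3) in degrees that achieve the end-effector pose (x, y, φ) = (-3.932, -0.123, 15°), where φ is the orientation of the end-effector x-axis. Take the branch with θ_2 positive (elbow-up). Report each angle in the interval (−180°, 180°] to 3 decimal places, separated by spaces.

120.004 134.997 119.999

wrist centre = target − a_3·(cos φ, sin φ) = (-6.8298, -0.8995)
cos θ_2 = (47.4549−9²−9²)/(2·9·9) = -0.7071; θ_2 = 134.9969° (elbow-up)
β = atan2(-0.8995,-6.8298) = -172.4975°; ψ = atan2(6.3643,2.6364) = 67.4985°
θ_1 = β − ψ = -239.9960°
θ_3 = φ − θ_1 − θ_2 = 119.9991° (wrapped to (-180°,180°])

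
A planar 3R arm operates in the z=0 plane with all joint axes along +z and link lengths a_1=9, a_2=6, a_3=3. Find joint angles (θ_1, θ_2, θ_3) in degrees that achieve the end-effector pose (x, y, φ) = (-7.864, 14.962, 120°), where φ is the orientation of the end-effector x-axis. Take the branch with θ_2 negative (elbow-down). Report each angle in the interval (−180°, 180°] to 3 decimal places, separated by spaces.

135.000 -45.000 30.000

wrist centre = target − a_3·(cos φ, sin φ) = (-6.3640, 12.3639)
cos θ_2 = (193.3671−9²−6²)/(2·9·6) = 0.7071; θ_2 = -45.0003° (elbow-down)
β = atan2(12.3639,-6.3640) = 117.2359°; ψ = atan2(-4.2427,13.2426) = -17.7644°
θ_1 = β − ψ = 135.0003°
θ_3 = φ − θ_1 − θ_2 = 30.0000° (wrapped to (-180°,180°])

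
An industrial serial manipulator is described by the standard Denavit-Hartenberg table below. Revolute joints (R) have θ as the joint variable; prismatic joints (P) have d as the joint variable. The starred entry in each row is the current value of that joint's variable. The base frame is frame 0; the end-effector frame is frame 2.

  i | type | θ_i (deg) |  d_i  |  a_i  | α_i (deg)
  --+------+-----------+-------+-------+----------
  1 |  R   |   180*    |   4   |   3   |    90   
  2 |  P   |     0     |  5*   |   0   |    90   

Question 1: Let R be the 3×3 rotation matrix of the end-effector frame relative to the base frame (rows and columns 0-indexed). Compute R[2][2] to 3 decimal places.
-1.000

End-effector z-axis (col 2 of R) = (0.0000,0.0000,-1.0000)
R[2][2] = -1.0000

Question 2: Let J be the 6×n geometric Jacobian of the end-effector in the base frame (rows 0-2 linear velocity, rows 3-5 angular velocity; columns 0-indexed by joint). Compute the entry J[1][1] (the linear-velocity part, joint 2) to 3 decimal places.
prismatic axis z_1 = (0.0000,1.0000,0.0000)
J_v[:, 1] = z_1; J_ω[:, 1] = (0,0,0)
entry J[1][1] = 1.0000

1.000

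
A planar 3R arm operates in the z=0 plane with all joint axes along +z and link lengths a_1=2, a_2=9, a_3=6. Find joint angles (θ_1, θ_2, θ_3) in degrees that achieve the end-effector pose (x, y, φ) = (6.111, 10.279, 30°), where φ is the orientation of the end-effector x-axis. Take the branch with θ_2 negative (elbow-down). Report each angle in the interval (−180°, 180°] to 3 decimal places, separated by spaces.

wrist centre = target − a_3·(cos φ, sin φ) = (0.9148, 7.2790)
cos θ_2 = (53.8208−2²−9²)/(2·2·9) = -0.8661; θ_2 = -150.0073° (elbow-down)
β = atan2(7.2790,0.9148) = 82.8364°; ψ = atan2(-4.4990,-5.7948) = -142.1747°
θ_1 = β − ψ = 225.0112°
θ_3 = φ − θ_1 − θ_2 = -45.0039° (wrapped to (-180°,180°])

-134.989 -150.007 -45.004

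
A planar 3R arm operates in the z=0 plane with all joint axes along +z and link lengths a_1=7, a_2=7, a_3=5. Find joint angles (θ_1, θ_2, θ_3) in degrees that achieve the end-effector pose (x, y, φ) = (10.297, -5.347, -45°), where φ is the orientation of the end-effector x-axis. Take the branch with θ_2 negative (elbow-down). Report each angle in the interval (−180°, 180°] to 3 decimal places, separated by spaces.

wrist centre = target − a_3·(cos φ, sin φ) = (6.7615, -1.8115)
cos θ_2 = (48.9988−7²−7²)/(2·7·7) = -0.5000; θ_2 = -120.0008° (elbow-down)
β = atan2(-1.8115,6.7615) = -14.9979°; ψ = atan2(-6.0621,3.4999) = -60.0004°
θ_1 = β − ψ = 45.0025°
θ_3 = φ − θ_1 − θ_2 = 29.9983° (wrapped to (-180°,180°])

45.002 -120.001 29.998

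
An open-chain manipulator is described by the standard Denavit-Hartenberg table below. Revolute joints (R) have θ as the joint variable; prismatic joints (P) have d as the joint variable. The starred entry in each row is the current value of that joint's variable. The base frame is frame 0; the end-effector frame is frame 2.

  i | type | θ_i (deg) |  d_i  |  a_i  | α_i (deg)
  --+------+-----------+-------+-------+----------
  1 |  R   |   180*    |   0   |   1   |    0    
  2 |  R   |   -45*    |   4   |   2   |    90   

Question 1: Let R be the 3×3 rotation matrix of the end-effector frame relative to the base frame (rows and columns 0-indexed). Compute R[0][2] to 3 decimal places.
0.707

End-effector z-axis (col 2 of R) = (0.7071,0.7071,0.0000)
R[0][2] = 0.7071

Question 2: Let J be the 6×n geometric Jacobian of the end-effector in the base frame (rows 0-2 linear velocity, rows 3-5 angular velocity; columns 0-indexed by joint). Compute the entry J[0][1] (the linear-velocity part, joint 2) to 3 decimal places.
-1.414

axis z_1 = (0.0000,0.0000,1.0000); lever o_n−o_1 = (-1.4142,1.4142,4.0000)
cross product → J_v[:, 1] = (-1.4142,-1.4142,0.0000)
J_ω[:, 1] = z_1
entry J[0][1] = -1.4142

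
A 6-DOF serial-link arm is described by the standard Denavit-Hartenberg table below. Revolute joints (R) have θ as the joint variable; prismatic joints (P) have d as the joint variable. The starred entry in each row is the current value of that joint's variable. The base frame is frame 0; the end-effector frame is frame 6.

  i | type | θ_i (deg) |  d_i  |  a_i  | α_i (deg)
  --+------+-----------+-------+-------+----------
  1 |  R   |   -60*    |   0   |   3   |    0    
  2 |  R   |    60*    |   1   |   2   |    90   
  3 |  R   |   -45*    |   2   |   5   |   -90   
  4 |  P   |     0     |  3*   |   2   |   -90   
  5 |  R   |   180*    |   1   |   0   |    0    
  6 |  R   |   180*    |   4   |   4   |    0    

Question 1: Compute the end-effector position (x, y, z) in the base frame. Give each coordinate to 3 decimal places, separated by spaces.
13.399 0.402 -4.657

after link 1: o_1 = (1.5000, -2.5981, 0.0000)
after link 2: o_2 = (3.5000, -2.5981, 1.0000)
after link 3: o_3 = (7.0355, -4.5981, -2.5355)
after link 4: o_4 = (10.5711, -4.5981, -1.8284)
after link 5: o_5 = (10.5711, -3.5981, -1.8284)
after link 6: o_6 = (13.3995, 0.4019, -4.6569)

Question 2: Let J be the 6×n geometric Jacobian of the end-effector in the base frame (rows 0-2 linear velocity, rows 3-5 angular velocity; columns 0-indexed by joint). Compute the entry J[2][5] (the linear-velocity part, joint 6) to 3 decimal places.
axis z_5 = (0.0000,1.0000,0.0000); lever o_n−o_5 = (2.8284,4.0000,-2.8284)
cross product → J_v[:, 5] = (-2.8284,0.0000,-2.8284)
J_ω[:, 5] = z_5
entry J[2][5] = -2.8284

-2.828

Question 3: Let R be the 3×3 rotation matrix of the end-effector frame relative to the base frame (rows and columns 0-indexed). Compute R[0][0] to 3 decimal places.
0.707

End-effector x-axis (col 0 of R) = (0.7071,-0.0000,-0.7071)
R[0][0] = 0.7071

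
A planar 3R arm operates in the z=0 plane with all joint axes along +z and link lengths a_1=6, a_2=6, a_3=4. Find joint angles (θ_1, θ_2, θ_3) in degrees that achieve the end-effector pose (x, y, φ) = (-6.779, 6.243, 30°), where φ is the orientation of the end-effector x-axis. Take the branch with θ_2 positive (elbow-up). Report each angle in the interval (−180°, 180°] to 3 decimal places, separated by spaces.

135.006 44.986 -149.992

wrist centre = target − a_3·(cos φ, sin φ) = (-10.2431, 4.2430)
cos θ_2 = (122.9242−6²−6²)/(2·6·6) = 0.7073; θ_2 = 44.9859° (elbow-up)
β = atan2(4.2430,-10.2431) = 157.4992°; ψ = atan2(4.2416,10.2437) = 22.4930°
θ_1 = β − ψ = 135.0062°
θ_3 = φ − θ_1 − θ_2 = -149.9922° (wrapped to (-180°,180°])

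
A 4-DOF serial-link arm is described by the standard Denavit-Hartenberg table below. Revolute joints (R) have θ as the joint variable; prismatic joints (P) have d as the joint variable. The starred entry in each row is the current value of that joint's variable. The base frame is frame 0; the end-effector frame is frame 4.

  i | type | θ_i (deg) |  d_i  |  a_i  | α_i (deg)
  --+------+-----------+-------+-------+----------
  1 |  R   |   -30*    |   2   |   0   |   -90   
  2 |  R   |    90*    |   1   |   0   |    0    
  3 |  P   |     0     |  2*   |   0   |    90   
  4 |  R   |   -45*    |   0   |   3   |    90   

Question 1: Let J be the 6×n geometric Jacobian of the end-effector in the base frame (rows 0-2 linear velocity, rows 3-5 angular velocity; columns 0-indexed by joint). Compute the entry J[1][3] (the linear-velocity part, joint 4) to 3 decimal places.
1.837

axis z_3 = (0.8660,-0.5000,0.0000); lever o_n−o_3 = (-1.0607,-1.8371,-2.1213)
cross product → J_v[:, 3] = (1.0607,1.8371,-2.1213)
J_ω[:, 3] = z_3
entry J[1][3] = 1.8371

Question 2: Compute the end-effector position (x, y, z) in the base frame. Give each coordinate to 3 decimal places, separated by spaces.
0.439 0.761 -0.121

after link 1: o_1 = (0.0000, 0.0000, 2.0000)
after link 2: o_2 = (0.5000, 0.8660, 2.0000)
after link 3: o_3 = (1.5000, 2.5981, 2.0000)
after link 4: o_4 = (0.4393, 0.7610, -0.1213)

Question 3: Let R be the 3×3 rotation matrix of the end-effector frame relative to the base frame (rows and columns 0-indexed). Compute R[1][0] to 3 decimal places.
End-effector x-axis (col 0 of R) = (-0.3536,-0.6124,-0.7071)
R[1][0] = -0.6124

-0.612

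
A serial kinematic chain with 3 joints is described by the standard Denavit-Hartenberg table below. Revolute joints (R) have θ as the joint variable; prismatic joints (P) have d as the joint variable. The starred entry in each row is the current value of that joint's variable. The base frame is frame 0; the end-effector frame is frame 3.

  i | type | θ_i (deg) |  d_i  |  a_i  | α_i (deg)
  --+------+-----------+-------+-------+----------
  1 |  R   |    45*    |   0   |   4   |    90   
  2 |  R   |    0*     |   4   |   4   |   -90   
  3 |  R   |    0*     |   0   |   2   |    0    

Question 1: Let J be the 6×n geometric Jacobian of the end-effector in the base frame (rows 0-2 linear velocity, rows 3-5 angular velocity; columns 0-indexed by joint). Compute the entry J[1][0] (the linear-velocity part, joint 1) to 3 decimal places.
9.899

axis z_0 = ẑ; lever o_n−o_0 = (9.8995,4.2426,0.0000)
cross product → J_v[:, 0] = (-4.2426,9.8995,0.0000)
J_ω[:, 0] = z_0
entry J[1][0] = 9.8995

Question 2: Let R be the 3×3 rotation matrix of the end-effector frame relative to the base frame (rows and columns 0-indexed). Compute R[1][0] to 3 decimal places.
0.707

End-effector x-axis (col 0 of R) = (0.7071,0.7071,0.0000)
R[1][0] = 0.7071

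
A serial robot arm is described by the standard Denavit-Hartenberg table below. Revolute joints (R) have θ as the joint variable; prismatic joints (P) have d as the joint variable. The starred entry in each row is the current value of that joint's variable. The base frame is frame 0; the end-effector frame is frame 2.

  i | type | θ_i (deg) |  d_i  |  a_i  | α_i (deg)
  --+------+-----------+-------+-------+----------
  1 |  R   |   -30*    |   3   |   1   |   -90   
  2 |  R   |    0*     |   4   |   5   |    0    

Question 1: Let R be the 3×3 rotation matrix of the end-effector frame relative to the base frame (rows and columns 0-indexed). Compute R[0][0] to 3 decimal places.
0.866

End-effector x-axis (col 0 of R) = (0.8660,-0.5000,0.0000)
R[0][0] = 0.8660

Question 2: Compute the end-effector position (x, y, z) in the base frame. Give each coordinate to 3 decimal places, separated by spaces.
7.196 0.464 3.000

after link 1: o_1 = (0.8660, -0.5000, 3.0000)
after link 2: o_2 = (7.1962, 0.4641, 3.0000)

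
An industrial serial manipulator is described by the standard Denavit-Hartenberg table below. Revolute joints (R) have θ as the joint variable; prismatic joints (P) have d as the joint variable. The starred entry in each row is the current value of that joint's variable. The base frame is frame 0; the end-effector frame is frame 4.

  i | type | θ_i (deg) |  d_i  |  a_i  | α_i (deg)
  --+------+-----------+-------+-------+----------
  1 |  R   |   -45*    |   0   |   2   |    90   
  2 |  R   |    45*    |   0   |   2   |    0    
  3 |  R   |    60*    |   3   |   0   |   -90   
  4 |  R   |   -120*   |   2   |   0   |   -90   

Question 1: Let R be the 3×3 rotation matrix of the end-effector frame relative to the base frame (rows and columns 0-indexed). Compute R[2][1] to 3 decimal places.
End-effector y-axis (col 1 of R) = (0.6830,-0.6830,0.2588)
R[2][1] = 0.2588

0.259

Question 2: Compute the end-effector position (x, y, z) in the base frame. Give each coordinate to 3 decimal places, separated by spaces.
-1.073 -3.170 0.897

after link 1: o_1 = (1.4142, -1.4142, 0.0000)
after link 2: o_2 = (2.4142, -2.4142, 1.4142)
after link 3: o_3 = (0.2929, -4.5355, 1.4142)
after link 4: o_4 = (-1.0731, -3.1695, 0.8966)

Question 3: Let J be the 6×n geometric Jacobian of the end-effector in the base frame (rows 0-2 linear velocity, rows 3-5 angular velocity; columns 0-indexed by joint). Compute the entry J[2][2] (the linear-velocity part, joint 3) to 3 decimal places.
axis z_2 = (-0.7071,-0.7071,0.0000); lever o_n−o_2 = (-3.4873,-0.7553,-0.5176)
cross product → J_v[:, 2] = (0.3660,-0.3660,-1.9319)
J_ω[:, 2] = z_2
entry J[2][2] = -1.9319

-1.932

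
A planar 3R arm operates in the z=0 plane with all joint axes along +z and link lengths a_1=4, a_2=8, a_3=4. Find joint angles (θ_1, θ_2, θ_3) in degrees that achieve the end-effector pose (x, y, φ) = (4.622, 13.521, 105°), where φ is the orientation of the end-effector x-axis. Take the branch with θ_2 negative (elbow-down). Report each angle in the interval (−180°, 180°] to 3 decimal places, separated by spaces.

89.988 -44.983 59.996

wrist centre = target − a_3·(cos φ, sin φ) = (5.6573, 9.6573)
cos θ_2 = (125.2682−4²−8²)/(2·4·8) = 0.7073; θ_2 = -44.9831° (elbow-down)
β = atan2(9.6573,5.6573) = 59.6381°; ψ = atan2(-5.6552,9.6585) = -30.3495°
θ_1 = β − ψ = 89.9876°
θ_3 = φ − θ_1 − θ_2 = 59.9955° (wrapped to (-180°,180°])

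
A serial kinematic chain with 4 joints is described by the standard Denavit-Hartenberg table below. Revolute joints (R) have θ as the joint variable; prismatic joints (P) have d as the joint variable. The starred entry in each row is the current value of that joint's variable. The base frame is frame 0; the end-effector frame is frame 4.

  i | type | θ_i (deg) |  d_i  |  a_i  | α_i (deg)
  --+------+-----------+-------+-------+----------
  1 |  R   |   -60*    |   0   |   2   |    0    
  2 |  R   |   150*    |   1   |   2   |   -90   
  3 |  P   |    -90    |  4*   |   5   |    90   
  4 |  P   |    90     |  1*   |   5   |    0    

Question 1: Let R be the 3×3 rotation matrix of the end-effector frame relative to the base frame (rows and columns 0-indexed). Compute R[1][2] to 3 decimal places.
End-effector z-axis (col 2 of R) = (0.0000,-1.0000,0.0000)
R[1][2] = -1.0000

-1.000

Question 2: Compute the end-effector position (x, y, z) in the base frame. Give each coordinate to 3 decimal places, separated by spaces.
after link 1: o_1 = (1.0000, -1.7321, 0.0000)
after link 2: o_2 = (1.0000, 0.2679, 1.0000)
after link 3: o_3 = (-3.0000, 0.2679, 6.0000)
after link 4: o_4 = (-8.0000, -0.7321, 6.0000)

-8.000 -0.732 6.000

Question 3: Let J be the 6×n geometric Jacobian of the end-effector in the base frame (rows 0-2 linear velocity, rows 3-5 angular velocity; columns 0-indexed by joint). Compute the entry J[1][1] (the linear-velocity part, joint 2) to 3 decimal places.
-9.000

axis z_1 = (0.0000,0.0000,1.0000); lever o_n−o_1 = (-9.0000,1.0000,6.0000)
cross product → J_v[:, 1] = (-1.0000,-9.0000,0.0000)
J_ω[:, 1] = z_1
entry J[1][1] = -9.0000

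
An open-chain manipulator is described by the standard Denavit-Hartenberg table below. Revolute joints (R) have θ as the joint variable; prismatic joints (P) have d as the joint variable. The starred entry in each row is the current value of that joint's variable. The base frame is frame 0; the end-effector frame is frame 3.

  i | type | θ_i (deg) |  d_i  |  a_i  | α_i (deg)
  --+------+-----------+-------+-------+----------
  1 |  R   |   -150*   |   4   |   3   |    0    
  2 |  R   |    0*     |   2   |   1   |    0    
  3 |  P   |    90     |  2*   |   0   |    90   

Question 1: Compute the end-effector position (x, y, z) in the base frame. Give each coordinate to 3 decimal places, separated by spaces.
-3.464 -2.000 8.000

after link 1: o_1 = (-2.5981, -1.5000, 4.0000)
after link 2: o_2 = (-3.4641, -2.0000, 6.0000)
after link 3: o_3 = (-3.4641, -2.0000, 8.0000)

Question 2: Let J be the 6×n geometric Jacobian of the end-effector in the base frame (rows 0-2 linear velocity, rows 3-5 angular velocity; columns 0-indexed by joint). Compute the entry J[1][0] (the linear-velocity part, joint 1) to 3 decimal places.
-3.464

axis z_0 = ẑ; lever o_n−o_0 = (-3.4641,-2.0000,8.0000)
cross product → J_v[:, 0] = (2.0000,-3.4641,0.0000)
J_ω[:, 0] = z_0
entry J[1][0] = -3.4641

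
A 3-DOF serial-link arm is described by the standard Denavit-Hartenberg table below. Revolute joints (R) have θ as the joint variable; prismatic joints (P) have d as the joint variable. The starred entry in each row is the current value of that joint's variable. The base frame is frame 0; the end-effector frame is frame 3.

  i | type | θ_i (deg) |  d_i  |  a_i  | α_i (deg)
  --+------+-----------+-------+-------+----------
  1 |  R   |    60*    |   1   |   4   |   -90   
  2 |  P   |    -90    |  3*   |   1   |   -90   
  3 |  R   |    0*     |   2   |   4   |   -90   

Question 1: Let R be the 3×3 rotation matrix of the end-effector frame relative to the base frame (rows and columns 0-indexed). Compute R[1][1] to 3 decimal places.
End-effector y-axis (col 1 of R) = (-0.5000,-0.8660,0.0000)
R[1][1] = -0.8660

-0.866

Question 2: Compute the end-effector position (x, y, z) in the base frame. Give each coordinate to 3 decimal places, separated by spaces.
after link 1: o_1 = (2.0000, 3.4641, 1.0000)
after link 2: o_2 = (-0.5981, 4.9641, 2.0000)
after link 3: o_3 = (0.4019, 6.6962, 6.0000)

0.402 6.696 6.000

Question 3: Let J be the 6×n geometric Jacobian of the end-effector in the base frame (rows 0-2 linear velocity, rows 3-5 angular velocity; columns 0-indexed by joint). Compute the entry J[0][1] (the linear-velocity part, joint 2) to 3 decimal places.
-0.866

prismatic axis z_1 = (-0.8660,0.5000,0.0000)
J_v[:, 1] = z_1; J_ω[:, 1] = (0,0,0)
entry J[0][1] = -0.8660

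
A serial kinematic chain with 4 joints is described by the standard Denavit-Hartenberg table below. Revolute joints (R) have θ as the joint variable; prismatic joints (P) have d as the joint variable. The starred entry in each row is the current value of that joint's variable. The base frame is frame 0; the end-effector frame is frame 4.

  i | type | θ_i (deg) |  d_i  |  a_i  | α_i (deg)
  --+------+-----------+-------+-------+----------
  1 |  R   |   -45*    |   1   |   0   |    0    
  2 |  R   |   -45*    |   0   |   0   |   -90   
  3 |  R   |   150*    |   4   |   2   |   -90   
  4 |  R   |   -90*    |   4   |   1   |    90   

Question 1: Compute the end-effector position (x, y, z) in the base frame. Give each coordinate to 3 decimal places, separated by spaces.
5.000 3.732 3.464

after link 1: o_1 = (0.0000, 0.0000, 1.0000)
after link 2: o_2 = (0.0000, 0.0000, 1.0000)
after link 3: o_3 = (4.0000, 1.7321, 0.0000)
after link 4: o_4 = (5.0000, 3.7321, 3.4641)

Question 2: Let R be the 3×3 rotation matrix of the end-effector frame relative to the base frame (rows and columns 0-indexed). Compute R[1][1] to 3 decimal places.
0.500

End-effector y-axis (col 1 of R) = (-0.0000,0.5000,0.8660)
R[1][1] = 0.5000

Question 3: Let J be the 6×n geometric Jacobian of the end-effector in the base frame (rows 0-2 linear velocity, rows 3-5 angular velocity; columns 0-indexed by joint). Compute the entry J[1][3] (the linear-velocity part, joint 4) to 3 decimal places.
axis z_3 = (-0.0000,0.5000,0.8660); lever o_n−o_3 = (1.0000,2.0000,3.4641)
cross product → J_v[:, 3] = (-0.0000,0.8660,-0.5000)
J_ω[:, 3] = z_3
entry J[1][3] = 0.8660

0.866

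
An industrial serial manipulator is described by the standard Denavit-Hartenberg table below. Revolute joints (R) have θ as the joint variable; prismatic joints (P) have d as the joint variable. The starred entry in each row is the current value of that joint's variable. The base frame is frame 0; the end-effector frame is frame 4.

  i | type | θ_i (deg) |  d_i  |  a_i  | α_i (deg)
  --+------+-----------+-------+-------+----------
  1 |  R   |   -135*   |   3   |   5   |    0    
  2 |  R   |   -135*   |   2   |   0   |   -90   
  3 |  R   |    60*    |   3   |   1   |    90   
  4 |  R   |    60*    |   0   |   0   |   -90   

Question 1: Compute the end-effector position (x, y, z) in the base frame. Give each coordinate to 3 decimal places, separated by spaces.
after link 1: o_1 = (-3.5355, -3.5355, 3.0000)
after link 2: o_2 = (-3.5355, -3.5355, 5.0000)
after link 3: o_3 = (-6.5355, -3.0355, 4.1340)
after link 4: o_4 = (-6.5355, -3.0355, 4.1340)

-6.536 -3.036 4.134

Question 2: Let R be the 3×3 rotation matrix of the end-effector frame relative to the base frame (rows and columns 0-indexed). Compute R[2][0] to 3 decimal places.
End-effector x-axis (col 0 of R) = (-0.8660,0.2500,-0.4330)
R[2][0] = -0.4330

-0.433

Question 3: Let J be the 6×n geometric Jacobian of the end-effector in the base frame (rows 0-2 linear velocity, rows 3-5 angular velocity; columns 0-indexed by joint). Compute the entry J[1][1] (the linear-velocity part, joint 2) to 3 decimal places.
-3.000

axis z_1 = (0.0000,0.0000,1.0000); lever o_n−o_1 = (-3.0000,0.5000,1.1340)
cross product → J_v[:, 1] = (-0.5000,-3.0000,0.0000)
J_ω[:, 1] = z_1
entry J[1][1] = -3.0000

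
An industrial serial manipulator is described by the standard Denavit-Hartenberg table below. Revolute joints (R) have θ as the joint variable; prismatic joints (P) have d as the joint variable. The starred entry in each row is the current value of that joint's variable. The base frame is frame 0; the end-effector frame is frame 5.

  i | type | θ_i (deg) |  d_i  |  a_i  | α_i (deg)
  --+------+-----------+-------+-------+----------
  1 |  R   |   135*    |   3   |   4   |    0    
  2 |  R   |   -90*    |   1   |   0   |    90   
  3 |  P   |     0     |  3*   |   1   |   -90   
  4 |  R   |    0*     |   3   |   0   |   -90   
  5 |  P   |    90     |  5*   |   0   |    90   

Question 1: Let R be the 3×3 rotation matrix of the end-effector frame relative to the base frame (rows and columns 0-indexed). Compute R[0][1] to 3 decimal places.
End-effector y-axis (col 1 of R) = (-0.7071,0.7071,0.0000)
R[0][1] = -0.7071

-0.707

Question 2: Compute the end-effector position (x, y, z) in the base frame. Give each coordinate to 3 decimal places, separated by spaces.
after link 1: o_1 = (-2.8284, 2.8284, 3.0000)
after link 2: o_2 = (-2.8284, 2.8284, 4.0000)
after link 3: o_3 = (0.0000, 1.4142, 4.0000)
after link 4: o_4 = (0.0000, 1.4142, 7.0000)
after link 5: o_5 = (-3.5355, 4.9497, 7.0000)

-3.536 4.950 7.000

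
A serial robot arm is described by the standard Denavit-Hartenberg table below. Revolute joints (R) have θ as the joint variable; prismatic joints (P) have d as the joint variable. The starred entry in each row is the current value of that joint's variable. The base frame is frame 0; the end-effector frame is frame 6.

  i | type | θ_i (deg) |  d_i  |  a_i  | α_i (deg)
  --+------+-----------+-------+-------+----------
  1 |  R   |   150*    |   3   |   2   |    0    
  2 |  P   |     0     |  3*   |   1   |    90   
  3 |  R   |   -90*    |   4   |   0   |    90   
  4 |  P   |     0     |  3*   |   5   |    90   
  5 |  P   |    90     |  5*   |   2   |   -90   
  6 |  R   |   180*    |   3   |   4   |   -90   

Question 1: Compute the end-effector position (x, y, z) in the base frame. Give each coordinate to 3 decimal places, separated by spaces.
after link 1: o_1 = (-1.7321, 1.0000, 3.0000)
after link 2: o_2 = (-2.5981, 1.5000, 6.0000)
after link 3: o_3 = (-0.5981, 4.9641, 6.0000)
after link 4: o_4 = (2.0000, 3.4641, 1.0000)
after link 5: o_5 = (1.2321, -1.8660, 1.0000)
after link 6: o_6 = (-2.2321, 0.1340, 4.0000)

-2.232 0.134 4.000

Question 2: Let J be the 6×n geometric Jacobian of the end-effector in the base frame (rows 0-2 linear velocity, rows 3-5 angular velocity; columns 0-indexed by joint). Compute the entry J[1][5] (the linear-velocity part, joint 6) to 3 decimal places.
-3.464

axis z_5 = (0.0000,-0.0000,1.0000); lever o_n−o_5 = (-3.4641,2.0000,3.0000)
cross product → J_v[:, 5] = (-2.0000,-3.4641,-0.0000)
J_ω[:, 5] = z_5
entry J[1][5] = -3.4641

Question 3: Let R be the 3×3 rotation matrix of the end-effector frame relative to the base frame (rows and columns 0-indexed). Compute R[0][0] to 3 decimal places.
-0.866

End-effector x-axis (col 0 of R) = (-0.8660,0.5000,0.0000)
R[0][0] = -0.8660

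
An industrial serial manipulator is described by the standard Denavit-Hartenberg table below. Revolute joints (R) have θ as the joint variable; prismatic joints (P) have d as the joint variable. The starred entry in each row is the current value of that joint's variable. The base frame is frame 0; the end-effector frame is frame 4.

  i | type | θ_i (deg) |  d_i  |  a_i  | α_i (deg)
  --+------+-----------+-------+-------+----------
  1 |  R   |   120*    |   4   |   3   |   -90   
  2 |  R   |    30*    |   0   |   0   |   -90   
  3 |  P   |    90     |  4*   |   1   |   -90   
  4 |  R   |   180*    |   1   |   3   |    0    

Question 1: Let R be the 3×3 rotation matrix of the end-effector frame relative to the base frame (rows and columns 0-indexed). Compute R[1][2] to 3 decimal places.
End-effector z-axis (col 2 of R) = (0.4330,-0.7500,0.5000)
R[1][2] = -0.7500

-0.750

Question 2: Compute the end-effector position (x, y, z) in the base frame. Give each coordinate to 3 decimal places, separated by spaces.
-1.799 -0.884 1.036

after link 1: o_1 = (-1.5000, 2.5981, 4.0000)
after link 2: o_2 = (-1.5000, 2.5981, 4.0000)
after link 3: o_3 = (0.3660, 1.3660, 0.5359)
after link 4: o_4 = (-1.7990, -0.8840, 1.0359)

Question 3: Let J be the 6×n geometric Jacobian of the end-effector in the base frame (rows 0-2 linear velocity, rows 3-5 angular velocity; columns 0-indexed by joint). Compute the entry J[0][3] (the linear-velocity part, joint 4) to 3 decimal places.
axis z_3 = (0.4330,-0.7500,0.5000); lever o_n−o_3 = (-2.1651,-2.2500,0.5000)
cross product → J_v[:, 3] = (0.7500,-1.2990,-2.5981)
J_ω[:, 3] = z_3
entry J[0][3] = 0.7500

0.750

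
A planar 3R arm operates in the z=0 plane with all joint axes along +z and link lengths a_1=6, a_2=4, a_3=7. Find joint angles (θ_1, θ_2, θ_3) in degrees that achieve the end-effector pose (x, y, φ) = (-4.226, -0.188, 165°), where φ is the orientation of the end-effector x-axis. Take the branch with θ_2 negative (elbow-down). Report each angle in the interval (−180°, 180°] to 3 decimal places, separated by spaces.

wrist centre = target − a_3·(cos φ, sin φ) = (2.5355, -1.9997)
cos θ_2 = (10.4276−6²−4²)/(2·6·4) = -0.8661; θ_2 = -150.0076° (elbow-down)
β = atan2(-1.9997,2.5355) = -38.2628°; ψ = atan2(-1.9995,2.5356) = -38.2585°
θ_1 = β − ψ = -0.0044°
θ_3 = φ − θ_1 − θ_2 = -44.9880° (wrapped to (-180°,180°])

-0.004 -150.008 -44.988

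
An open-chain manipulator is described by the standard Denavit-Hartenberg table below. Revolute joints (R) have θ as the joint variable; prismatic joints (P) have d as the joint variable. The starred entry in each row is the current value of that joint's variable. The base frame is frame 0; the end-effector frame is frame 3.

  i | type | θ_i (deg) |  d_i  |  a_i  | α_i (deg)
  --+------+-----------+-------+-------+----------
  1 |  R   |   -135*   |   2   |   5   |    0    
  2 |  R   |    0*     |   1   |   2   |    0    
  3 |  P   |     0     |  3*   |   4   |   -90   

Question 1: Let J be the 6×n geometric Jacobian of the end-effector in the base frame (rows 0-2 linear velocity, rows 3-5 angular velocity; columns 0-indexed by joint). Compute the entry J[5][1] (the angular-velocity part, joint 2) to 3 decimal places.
axis z_1 = (0.0000,0.0000,1.0000); lever o_n−o_1 = (-4.2426,-4.2426,4.0000)
cross product → J_v[:, 1] = (4.2426,-4.2426,0.0000)
J_ω[:, 1] = z_1
entry J[5][1] = 1.0000

1.000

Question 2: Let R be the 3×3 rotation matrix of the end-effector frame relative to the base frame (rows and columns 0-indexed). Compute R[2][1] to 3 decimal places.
End-effector y-axis (col 1 of R) = (0.0000,-0.0000,-1.0000)
R[2][1] = -1.0000

-1.000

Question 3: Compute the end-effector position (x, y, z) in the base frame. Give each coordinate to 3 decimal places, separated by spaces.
after link 1: o_1 = (-3.5355, -3.5355, 2.0000)
after link 2: o_2 = (-4.9497, -4.9497, 3.0000)
after link 3: o_3 = (-7.7782, -7.7782, 6.0000)

-7.778 -7.778 6.000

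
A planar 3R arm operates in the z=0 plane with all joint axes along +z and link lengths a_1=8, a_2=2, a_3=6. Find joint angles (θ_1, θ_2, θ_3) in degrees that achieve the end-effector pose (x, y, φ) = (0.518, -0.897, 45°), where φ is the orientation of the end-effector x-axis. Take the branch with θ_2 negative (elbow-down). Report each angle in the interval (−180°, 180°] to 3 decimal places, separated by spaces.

wrist centre = target − a_3·(cos φ, sin φ) = (-3.7246, -5.1396)
cos θ_2 = (40.2889−8²−2²)/(2·8·2) = -0.8660; θ_2 = -149.9940° (elbow-down)
β = atan2(-5.1396,-3.7246) = -125.9304°; ψ = atan2(-1.0002,6.2681) = -9.0661°
θ_1 = β − ψ = -116.8643°
θ_3 = φ − θ_1 − θ_2 = -48.1417° (wrapped to (-180°,180°])

-116.864 -149.994 -48.142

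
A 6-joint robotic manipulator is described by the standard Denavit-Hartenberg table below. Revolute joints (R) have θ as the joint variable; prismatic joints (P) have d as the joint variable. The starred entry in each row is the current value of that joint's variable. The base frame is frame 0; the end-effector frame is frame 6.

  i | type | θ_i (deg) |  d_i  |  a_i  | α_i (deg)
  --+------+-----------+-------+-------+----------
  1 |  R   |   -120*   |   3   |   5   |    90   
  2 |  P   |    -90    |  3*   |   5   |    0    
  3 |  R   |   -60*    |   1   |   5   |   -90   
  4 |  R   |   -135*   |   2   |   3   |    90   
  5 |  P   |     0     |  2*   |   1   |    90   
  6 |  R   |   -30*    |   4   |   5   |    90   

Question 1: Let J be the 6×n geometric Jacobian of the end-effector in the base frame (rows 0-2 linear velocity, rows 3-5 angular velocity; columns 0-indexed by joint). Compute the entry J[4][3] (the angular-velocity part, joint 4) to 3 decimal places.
-0.433

axis z_3 = (-0.2500,-0.4330,-0.8660); lever o_n−o_3 = (-7.3048,-0.1646,4.5004)
cross product → J_v[:, 3] = (-2.0913,7.4512,-3.1219)
J_ω[:, 3] = z_3
entry J[4][3] = -0.4330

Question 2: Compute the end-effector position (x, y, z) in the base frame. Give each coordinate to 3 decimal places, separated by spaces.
after link 1: o_1 = (-2.5000, -4.3301, 3.0000)
after link 2: o_2 = (-5.0981, -2.8301, -2.0000)
after link 3: o_3 = (-3.7990, 1.4199, -4.5000)
after link 4: o_4 = (-7.0547, 0.0235, -5.1714)
after link 5: o_5 = (-7.3609, -1.9210, -4.1107)
after link 6: o_6 = (-11.1038, 1.2553, 0.0004)

-11.104 1.255 0.000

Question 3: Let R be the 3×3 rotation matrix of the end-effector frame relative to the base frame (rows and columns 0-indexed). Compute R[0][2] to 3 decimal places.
End-effector z-axis (col 2 of R) = (0.1941,0.8539,-0.4830)
R[0][2] = 0.1941

0.194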